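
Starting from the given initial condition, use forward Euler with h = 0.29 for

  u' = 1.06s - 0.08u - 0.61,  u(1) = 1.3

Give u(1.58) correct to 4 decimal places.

1.5875

Euler: u_{n+1} = u_n + h·f(s_n, u_n).
s=1.000000, u=1.300000: f=0.346000 → u ← 1.300000 + 0.29·0.346000 = 1.400340
s=1.290000, u=1.400340: f=0.645373 → u ← 1.400340 + 0.29·0.645373 = 1.587498
u(1.58) ≈ 1.5875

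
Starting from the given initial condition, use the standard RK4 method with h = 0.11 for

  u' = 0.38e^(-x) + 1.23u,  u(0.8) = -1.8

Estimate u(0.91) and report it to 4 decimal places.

RK4: k1 = f(x_n, u_n); k2 = f(x_n + h/2, u_n + (h/2)·k1); k3 = f(x_n + h/2, u_n + (h/2)·k2); k4 = f(x_n + h, u_n + h·k3); u_{n+1} = u_n + (h/6)·(k1 + 2k2 + 2k3 + k4).
x=0.800000, u=-1.800000:
  k1 = f(0.800000, -1.800000) = -2.043255
  k2 = f(0.855000, -1.912379) = -2.190619
  k3 = f(0.855000, -1.920484) = -2.200588
  k4 = f(0.910000, -2.042065) = -2.358780
  u ← -1.800000 + (0.11/6)·(k1 + 2k2 + 2k3 + k4) = -2.041715
u(0.91) ≈ -2.0417

-2.0417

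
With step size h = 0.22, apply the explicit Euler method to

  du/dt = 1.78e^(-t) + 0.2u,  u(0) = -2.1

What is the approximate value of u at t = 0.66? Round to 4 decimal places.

Euler: u_{n+1} = u_n + h·f(t_n, u_n).
t=0.000000, u=-2.100000: f=1.360000 → u ← -2.100000 + 0.22·1.360000 = -1.800800
t=0.220000, u=-1.800800: f=1.068323 → u ← -1.800800 + 0.22·1.068323 = -1.565769
t=0.440000, u=-1.565769: f=0.833231 → u ← -1.565769 + 0.22·0.833231 = -1.382458
u(0.66) ≈ -1.3825

-1.3825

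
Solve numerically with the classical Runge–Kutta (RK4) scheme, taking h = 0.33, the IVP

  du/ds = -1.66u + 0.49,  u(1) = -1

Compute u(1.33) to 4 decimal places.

RK4: k1 = f(s_n, u_n); k2 = f(s_n + h/2, u_n + (h/2)·k1); k3 = f(s_n + h/2, u_n + (h/2)·k2); k4 = f(s_n + h, u_n + h·k3); u_{n+1} = u_n + (h/6)·(k1 + 2k2 + 2k3 + k4).
s=1.000000, u=-1.000000:
  k1 = f(1.000000, -1.000000) = 2.150000
  k2 = f(1.165000, -0.645250) = 1.561115
  k3 = f(1.165000, -0.742416) = 1.722411
  k4 = f(1.330000, -0.431605) = 1.206463
  u ← -1.000000 + (0.33/6)·(k1 + 2k2 + 2k3 + k4) = -0.454207
u(1.33) ≈ -0.4542

-0.4542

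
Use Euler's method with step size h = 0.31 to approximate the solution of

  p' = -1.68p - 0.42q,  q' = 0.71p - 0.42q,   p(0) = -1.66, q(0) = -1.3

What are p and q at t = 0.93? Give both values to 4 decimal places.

0.1369, -1.2749

Euler on (p,q): p_{n+1} = p_n + h·p', q_{n+1} = q_n + h·q'.
0.000000: (-1.660000, -1.300000); f=(3.334800, -0.632600) → (-0.626212, -1.496106)
0.310000: (-0.626212, -1.496106); f=(1.680401, 0.183754) → (-0.105288, -1.439142)
0.620000: (-0.105288, -1.439142); f=(0.781323, 0.529685) → (0.136922, -1.274940)
(p(0.93), q(0.93)) ≈ (0.1369, -1.2749)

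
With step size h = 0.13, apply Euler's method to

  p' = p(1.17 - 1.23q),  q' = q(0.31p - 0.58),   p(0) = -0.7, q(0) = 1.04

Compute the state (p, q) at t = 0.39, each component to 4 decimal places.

Euler on (p,q): p_{n+1} = p_n + h·p', q_{n+1} = q_n + h·q'.
0.000000: (-0.700000, 1.040000); f=(0.076440, -0.828880) → (-0.690063, 0.932246)
0.130000: (-0.690063, 0.932246); f=(-0.016105, -0.740128) → (-0.692156, 0.836029)
0.260000: (-0.692156, 0.836029); f=(-0.098068, -0.664282) → (-0.704905, 0.749672)
(p(0.39), q(0.39)) ≈ (-0.7049, 0.7497)

-0.7049, 0.7497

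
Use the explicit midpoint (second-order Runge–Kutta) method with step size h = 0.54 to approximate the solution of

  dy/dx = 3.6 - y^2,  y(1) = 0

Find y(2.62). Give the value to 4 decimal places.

1.5846

Midpoint: k1 = f(x_n, y_n); k2 = f(x_n + h/2, y_n + (h/2)·k1); y_{n+1} = y_n + h·k2.
x=1.000000, y=0.000000:
  k1 = f(1.000000, 0.000000) = 3.600000
  k2 = f(1.270000, 0.972000) = 2.655216
  y ← 0.000000 + 0.54·2.655216 = 1.433817
x=1.540000, y=1.433817:
  k1 = f(1.540000, 1.433817) = 1.544170
  k2 = f(1.810000, 1.850742) = 0.174752
  y ← 1.433817 + 0.54·0.174752 = 1.528183
x=2.080000, y=1.528183:
  k1 = f(2.080000, 1.528183) = 1.264657
  k2 = f(2.350000, 1.869640) = 0.104445
  y ← 1.528183 + 0.54·0.104445 = 1.584583
y(2.62) ≈ 1.5846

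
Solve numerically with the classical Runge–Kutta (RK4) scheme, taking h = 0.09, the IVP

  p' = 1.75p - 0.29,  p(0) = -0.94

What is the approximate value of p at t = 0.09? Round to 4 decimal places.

-1.1286

RK4: k1 = f(t_n, p_n); k2 = f(t_n + h/2, p_n + (h/2)·k1); k3 = f(t_n + h/2, p_n + (h/2)·k2); k4 = f(t_n + h, p_n + h·k3); p_{n+1} = p_n + (h/6)·(k1 + 2k2 + 2k3 + k4).
t=0.000000, p=-0.940000:
  k1 = f(0.000000, -0.940000) = -1.935000
  k2 = f(0.045000, -1.027075) = -2.087381
  k3 = f(0.045000, -1.033932) = -2.099381
  k4 = f(0.090000, -1.128944) = -2.265653
  p ← -0.940000 + (0.09/6)·(k1 + 2k2 + 2k3 + k4) = -1.128613
p(0.09) ≈ -1.1286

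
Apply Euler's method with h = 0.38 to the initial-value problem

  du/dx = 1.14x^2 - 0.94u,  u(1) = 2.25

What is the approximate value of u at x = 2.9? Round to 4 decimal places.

Euler: u_{n+1} = u_n + h·f(x_n, u_n).
x=1.000000, u=2.250000: f=-0.975000 → u ← 2.250000 + 0.38·(-0.975000) = 1.879500
x=1.380000, u=1.879500: f=0.404286 → u ← 1.879500 + 0.38·0.404286 = 2.033129
x=1.760000, u=2.033129: f=1.620123 → u ← 2.033129 + 0.38·1.620123 = 2.648775
x=2.140000, u=2.648775: f=2.730895 → u ← 2.648775 + 0.38·2.730895 = 3.686516
x=2.520000, u=3.686516: f=3.774131 → u ← 3.686516 + 0.38·3.774131 = 5.120685
u(2.9) ≈ 5.1207

5.1207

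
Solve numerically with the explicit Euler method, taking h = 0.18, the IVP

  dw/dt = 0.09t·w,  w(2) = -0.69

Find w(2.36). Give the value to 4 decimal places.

-0.7375

Euler: w_{n+1} = w_n + h·f(t_n, w_n).
t=2.000000, w=-0.690000: f=-0.124200 → w ← -0.690000 + 0.18·(-0.124200) = -0.712356
t=2.180000, w=-0.712356: f=-0.139764 → w ← -0.712356 + 0.18·(-0.139764) = -0.737514
w(2.36) ≈ -0.7375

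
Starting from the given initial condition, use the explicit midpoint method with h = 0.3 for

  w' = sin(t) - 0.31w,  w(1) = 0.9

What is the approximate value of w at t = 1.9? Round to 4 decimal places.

Midpoint: k1 = f(t_n, w_n); k2 = f(t_n + h/2, w_n + (h/2)·k1); w_{n+1} = w_n + h·k2.
t=1.000000, w=0.900000:
  k1 = f(1.000000, 0.900000) = 0.562471
  k2 = f(1.150000, 0.984371) = 0.607609
  w ← 0.900000 + 0.3·0.607609 = 1.082283
t=1.300000, w=1.082283:
  k1 = f(1.300000, 1.082283) = 0.628051
  k2 = f(1.450000, 1.176490) = 0.628001
  w ← 1.082283 + 0.3·0.628001 = 1.270683
t=1.600000, w=1.270683:
  k1 = f(1.600000, 1.270683) = 0.605662
  k2 = f(1.750000, 1.361532) = 0.561911
  w ← 1.270683 + 0.3·0.561911 = 1.439256
w(1.9) ≈ 1.4393

1.4393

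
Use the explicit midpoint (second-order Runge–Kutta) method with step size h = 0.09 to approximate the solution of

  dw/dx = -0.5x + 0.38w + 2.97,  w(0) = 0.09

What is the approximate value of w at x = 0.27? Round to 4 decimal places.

Midpoint: k1 = f(x_n, w_n); k2 = f(x_n + h/2, w_n + (h/2)·k1); w_{n+1} = w_n + h·k2.
x=0.000000, w=0.090000:
  k1 = f(0.000000, 0.090000) = 3.004200
  k2 = f(0.045000, 0.225189) = 3.033072
  w ← 0.090000 + 0.09·3.033072 = 0.362976
x=0.090000, w=0.362976:
  k1 = f(0.090000, 0.362976) = 3.062931
  k2 = f(0.135000, 0.500808) = 3.092807
  w ← 0.362976 + 0.09·3.092807 = 0.641329
x=0.180000, w=0.641329:
  k1 = f(0.180000, 0.641329) = 3.123705
  k2 = f(0.225000, 0.781896) = 3.154620
  w ← 0.641329 + 0.09·3.154620 = 0.925245
w(0.27) ≈ 0.9252

0.9252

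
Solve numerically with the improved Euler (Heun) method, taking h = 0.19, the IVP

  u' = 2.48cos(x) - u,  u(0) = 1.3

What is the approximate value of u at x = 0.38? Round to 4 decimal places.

1.6472

Heun: k1 = f(x_n, u_n); k2 = f(x_n + h, u_n + h·k1); u_{n+1} = u_n + (h/2)·(k1 + k2).
x=0.000000, u=1.300000:
  k1 = f(0.000000, 1.300000) = 1.180000
  k2 = f(0.190000, 1.524200) = 0.911171
  u ← 1.300000 + (0.19/2)·(1.180000 + 0.911171) = 1.498661
x=0.190000, u=1.498661:
  k1 = f(0.190000, 1.498661) = 0.936709
  k2 = f(0.380000, 1.676636) = 0.626452
  u ← 1.498661 + (0.19/2)·(0.936709 + 0.626452) = 1.647162
u(0.38) ≈ 1.6472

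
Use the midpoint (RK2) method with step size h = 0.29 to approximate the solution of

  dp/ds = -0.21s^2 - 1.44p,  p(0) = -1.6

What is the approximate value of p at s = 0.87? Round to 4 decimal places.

-0.5157

Midpoint: k1 = f(s_n, p_n); k2 = f(s_n + h/2, p_n + (h/2)·k1); p_{n+1} = p_n + h·k2.
s=0.000000, p=-1.600000:
  k1 = f(0.000000, -1.600000) = 2.304000
  k2 = f(0.145000, -1.265920) = 1.818510
  p ← -1.600000 + 0.29·1.818510 = -1.072632
s=0.290000, p=-1.072632:
  k1 = f(0.290000, -1.072632) = 1.526929
  k2 = f(0.435000, -0.851227) = 1.186030
  p ← -1.072632 + 0.29·1.186030 = -0.728683
s=0.580000, p=-0.728683:
  k1 = f(0.580000, -0.728683) = 0.978660
  k2 = f(0.725000, -0.586778) = 0.734579
  p ← -0.728683 + 0.29·0.734579 = -0.515656
p(0.87) ≈ -0.5157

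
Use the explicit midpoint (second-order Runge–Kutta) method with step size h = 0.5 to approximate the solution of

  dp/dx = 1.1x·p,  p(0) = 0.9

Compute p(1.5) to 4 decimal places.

Midpoint: k1 = f(x_n, p_n); k2 = f(x_n + h/2, p_n + (h/2)·k1); p_{n+1} = p_n + h·k2.
x=0.000000, p=0.900000:
  k1 = f(0.000000, 0.900000) = 0.000000
  k2 = f(0.250000, 0.900000) = 0.247500
  p ← 0.900000 + 0.5·0.247500 = 1.023750
x=0.500000, p=1.023750:
  k1 = f(0.500000, 1.023750) = 0.563063
  k2 = f(0.750000, 1.164516) = 0.960725
  p ← 1.023750 + 0.5·0.960725 = 1.504113
x=1.000000, p=1.504113:
  k1 = f(1.000000, 1.504113) = 1.654524
  k2 = f(1.250000, 1.917744) = 2.636898
  p ← 1.504113 + 0.5·2.636898 = 2.822561
p(1.5) ≈ 2.8226

2.8226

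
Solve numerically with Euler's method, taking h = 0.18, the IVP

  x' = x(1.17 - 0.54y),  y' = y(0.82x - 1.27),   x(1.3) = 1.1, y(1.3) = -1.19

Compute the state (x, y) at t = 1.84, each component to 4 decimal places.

Euler on (x,y): x_{n+1} = x_n + h·x', y_{n+1} = y_n + h·y'.
1.300000: (1.100000, -1.190000); f=(1.993860, 0.437920) → (1.458895, -1.111174)
1.480000: (1.458895, -1.111174); f=(2.582294, 0.081901) → (1.923708, -1.096432)
1.660000: (1.923708, -1.096432); f=(3.389714, -0.337087) → (2.533856, -1.157108)
(x(1.84), y(1.84)) ≈ (2.5339, -1.1571)

2.5339, -1.1571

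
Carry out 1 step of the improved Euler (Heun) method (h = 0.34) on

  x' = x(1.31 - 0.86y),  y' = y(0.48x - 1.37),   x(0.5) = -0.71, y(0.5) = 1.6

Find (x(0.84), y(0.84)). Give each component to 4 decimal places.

-0.7887, 0.9409

Heun on (x,y): k1 = f(t_n, state_n); k2 = f(t_n + h, state_n + h·k1); state_{n+1} = state_n + (h/2)·(k1 + k2).
0.500000: (-0.710000, 1.600000)
  k1 = (0.046860, -2.737280)
  predictor → (-0.694068, 0.669325)
  k2 = (-0.509710, -1.139962)
  → (-0.788684, 0.940869)
(x(0.84), y(0.84)) ≈ (-0.7887, 0.9409)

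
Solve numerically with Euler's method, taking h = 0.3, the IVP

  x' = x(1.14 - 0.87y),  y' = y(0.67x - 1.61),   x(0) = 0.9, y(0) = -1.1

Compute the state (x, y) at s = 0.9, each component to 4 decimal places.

3.4026, -0.6054

Euler on (x,y): x_{n+1} = x_n + h·x', y_{n+1} = y_n + h·y'.
0.000000: (0.900000, -1.100000); f=(1.887300, 1.107700) → (1.466190, -0.767690)
0.300000: (1.466190, -0.767690); f=(2.650711, 0.481843) → (2.261403, -0.623137)
0.600000: (2.261403, -0.623137); f=(3.803973, 0.059111) → (3.402595, -0.605404)
(x(0.9), y(0.9)) ≈ (3.4026, -0.6054)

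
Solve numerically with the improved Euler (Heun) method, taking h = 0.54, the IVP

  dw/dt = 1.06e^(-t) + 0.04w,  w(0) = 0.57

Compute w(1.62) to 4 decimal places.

Heun: k1 = f(t_n, w_n); k2 = f(t_n + h, w_n + h·k1); w_{n+1} = w_n + (h/2)·(k1 + k2).
t=0.000000, w=0.570000:
  k1 = f(0.000000, 0.570000) = 1.082800
  k2 = f(0.540000, 1.154712) = 0.663902
  w ← 0.570000 + (0.54/2)·(1.082800 + 0.663902) = 1.041609
t=0.540000, w=1.041609:
  k1 = f(0.540000, 1.041609) = 0.659378
  k2 = f(1.080000, 1.397673) = 0.415878
  w ← 1.041609 + (0.54/2)·(0.659378 + 0.415878) = 1.331928
t=1.080000, w=1.331928:
  k1 = f(1.080000, 1.331928) = 0.413248
  k2 = f(1.620000, 1.555083) = 0.271976
  w ← 1.331928 + (0.54/2)·(0.413248 + 0.271976) = 1.516939
w(1.62) ≈ 1.5169

1.5169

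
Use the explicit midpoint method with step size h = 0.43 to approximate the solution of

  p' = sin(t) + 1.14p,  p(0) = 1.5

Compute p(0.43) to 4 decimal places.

2.5073

Midpoint: k1 = f(t_n, p_n); k2 = f(t_n + h/2, p_n + (h/2)·k1); p_{n+1} = p_n + h·k2.
t=0.000000, p=1.500000:
  k1 = f(0.000000, 1.500000) = 1.710000
  k2 = f(0.215000, 1.867650) = 2.342468
  p ← 1.500000 + 0.43·2.342468 = 2.507261
p(0.43) ≈ 2.5073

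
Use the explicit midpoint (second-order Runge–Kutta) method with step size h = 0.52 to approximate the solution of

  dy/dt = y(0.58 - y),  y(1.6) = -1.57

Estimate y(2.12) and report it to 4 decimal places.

Midpoint: k1 = f(t_n, y_n); k2 = f(t_n + h/2, y_n + (h/2)·k1); y_{n+1} = y_n + h·k2.
t=1.600000, y=-1.570000:
  k1 = f(1.600000, -1.570000) = -3.375500
  k2 = f(1.860000, -2.447630) = -7.410518
  y ← -1.570000 + 0.52·(-7.410518) = -5.423469
y(2.12) ≈ -5.4235

-5.4235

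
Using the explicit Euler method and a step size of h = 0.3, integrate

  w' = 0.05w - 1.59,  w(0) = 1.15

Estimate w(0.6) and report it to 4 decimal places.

0.2236

Euler: w_{n+1} = w_n + h·f(x_n, w_n).
x=0.000000, w=1.150000: f=-1.532500 → w ← 1.150000 + 0.3·(-1.532500) = 0.690250
x=0.300000, w=0.690250: f=-1.555488 → w ← 0.690250 + 0.3·(-1.555488) = 0.223604
w(0.6) ≈ 0.2236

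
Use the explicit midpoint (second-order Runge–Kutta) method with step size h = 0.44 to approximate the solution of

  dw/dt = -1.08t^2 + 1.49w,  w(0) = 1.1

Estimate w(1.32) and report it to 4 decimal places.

5.9793

Midpoint: k1 = f(t_n, w_n); k2 = f(t_n + h/2, w_n + (h/2)·k1); w_{n+1} = w_n + h·k2.
t=0.000000, w=1.100000:
  k1 = f(0.000000, 1.100000) = 1.639000
  k2 = f(0.220000, 1.460580) = 2.123992
  w ← 1.100000 + 0.44·2.123992 = 2.034557
t=0.440000, w=2.034557:
  k1 = f(0.440000, 2.034557) = 2.822401
  k2 = f(0.660000, 2.655485) = 3.486224
  w ← 2.034557 + 0.44·3.486224 = 3.568495
t=0.880000, w=3.568495:
  k1 = f(0.880000, 3.568495) = 4.480706
  k2 = f(1.100000, 4.554251) = 5.479033
  w ← 3.568495 + 0.44·5.479033 = 5.979270
w(1.32) ≈ 5.9793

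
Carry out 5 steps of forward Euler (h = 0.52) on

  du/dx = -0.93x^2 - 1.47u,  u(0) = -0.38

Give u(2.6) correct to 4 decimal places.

Euler: u_{n+1} = u_n + h·f(x_n, u_n).
x=0.000000, u=-0.380000: f=0.558600 → u ← -0.380000 + 0.52·0.558600 = -0.089528
x=0.520000, u=-0.089528: f=-0.119866 → u ← -0.089528 + 0.52·(-0.119866) = -0.151858
x=1.040000, u=-0.151858: f=-0.782656 → u ← -0.151858 + 0.52·(-0.782656) = -0.558840
x=1.560000, u=-0.558840: f=-1.441754 → u ← -0.558840 + 0.52·(-1.441754) = -1.308552
x=2.080000, u=-1.308552: f=-2.099981 → u ← -1.308552 + 0.52·(-2.099981) = -2.400542
u(2.6) ≈ -2.4005

-2.4005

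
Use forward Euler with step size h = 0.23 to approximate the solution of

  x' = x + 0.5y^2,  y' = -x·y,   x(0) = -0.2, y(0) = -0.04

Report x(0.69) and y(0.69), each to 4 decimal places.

Euler on (x,y): x_{n+1} = x_n + h·x', y_{n+1} = y_n + h·y'.
0.000000: (-0.200000, -0.040000); f=(-0.199200, -0.008000) → (-0.245816, -0.041840)
0.230000: (-0.245816, -0.041840); f=(-0.244941, -0.010285) → (-0.302152, -0.044206)
0.460000: (-0.302152, -0.044206); f=(-0.301175, -0.013357) → (-0.371423, -0.047278)
(x(0.69), y(0.69)) ≈ (-0.3714, -0.0473)

-0.3714, -0.0473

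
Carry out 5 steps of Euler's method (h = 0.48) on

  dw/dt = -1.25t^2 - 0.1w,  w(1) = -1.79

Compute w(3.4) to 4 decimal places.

Euler: w_{n+1} = w_n + h·f(t_n, w_n).
t=1.000000, w=-1.790000: f=-1.071000 → w ← -1.790000 + 0.48·(-1.071000) = -2.304080
t=1.480000, w=-2.304080: f=-2.507592 → w ← -2.304080 + 0.48·(-2.507592) = -3.507724
t=1.960000, w=-3.507724: f=-4.451228 → w ← -3.507724 + 0.48·(-4.451228) = -5.644313
t=2.440000, w=-5.644313: f=-6.877569 → w ← -5.644313 + 0.48·(-6.877569) = -8.945546
t=2.920000, w=-8.945546: f=-9.763445 → w ← -8.945546 + 0.48·(-9.763445) = -13.632000
w(3.4) ≈ -13.6320

-13.6320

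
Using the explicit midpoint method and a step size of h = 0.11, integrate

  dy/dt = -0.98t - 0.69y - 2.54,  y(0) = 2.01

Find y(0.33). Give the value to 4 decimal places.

Midpoint: k1 = f(t_n, y_n); k2 = f(t_n + h/2, y_n + (h/2)·k1); y_{n+1} = y_n + h·k2.
t=0.000000, y=2.010000:
  k1 = f(0.000000, 2.010000) = -3.926900
  k2 = f(0.055000, 1.794020) = -3.831774
  y ← 2.010000 + 0.11·(-3.831774) = 1.588505
t=0.110000, y=1.588505:
  k1 = f(0.110000, 1.588505) = -3.743868
  k2 = f(0.165000, 1.382592) = -3.655689
  y ← 1.588505 + 0.11·(-3.655689) = 1.186379
t=0.220000, y=1.186379:
  k1 = f(0.220000, 1.186379) = -3.574202
  k2 = f(0.275000, 0.989798) = -3.492461
  y ← 1.186379 + 0.11·(-3.492461) = 0.802208
y(0.33) ≈ 0.8022

0.8022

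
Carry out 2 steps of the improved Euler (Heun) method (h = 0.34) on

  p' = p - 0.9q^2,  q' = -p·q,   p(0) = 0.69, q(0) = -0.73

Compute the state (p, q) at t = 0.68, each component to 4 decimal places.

1.0352, -0.4242

Heun on (p,q): k1 = f(t_n, state_n); k2 = f(t_n + h, state_n + h·k1); state_{n+1} = state_n + (h/2)·(k1 + k2).
0.000000: (0.690000, -0.730000)
  k1 = (0.210390, 0.503700)
  predictor → (0.761533, -0.558742)
  k2 = (0.480559, 0.425500)
  → (0.807461, -0.572036)
0.340000: (0.807461, -0.572036)
  k1 = (0.512959, 0.461897)
  predictor → (0.981867, -0.414991)
  k2 = (0.826872, 0.407466)
  → (1.035233, -0.424244)
(p(0.68), q(0.68)) ≈ (1.0352, -0.4242)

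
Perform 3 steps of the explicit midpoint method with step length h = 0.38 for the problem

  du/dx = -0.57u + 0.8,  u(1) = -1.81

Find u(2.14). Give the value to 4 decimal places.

-0.2845

Midpoint: k1 = f(x_n, u_n); k2 = f(x_n + h/2, u_n + (h/2)·k1); u_{n+1} = u_n + h·k2.
x=1.000000, u=-1.810000:
  k1 = f(1.000000, -1.810000) = 1.831700
  k2 = f(1.190000, -1.461977) = 1.633327
  u ← -1.810000 + 0.38·1.633327 = -1.189336
x=1.380000, u=-1.189336:
  k1 = f(1.380000, -1.189336) = 1.477921
  k2 = f(1.570000, -0.908531) = 1.317863
  u ← -1.189336 + 0.38·1.317863 = -0.688548
x=1.760000, u=-0.688548:
  k1 = f(1.760000, -0.688548) = 1.192472
  k2 = f(1.950000, -0.461978) = 1.063328
  u ← -0.688548 + 0.38·1.063328 = -0.284484
u(2.14) ≈ -0.2845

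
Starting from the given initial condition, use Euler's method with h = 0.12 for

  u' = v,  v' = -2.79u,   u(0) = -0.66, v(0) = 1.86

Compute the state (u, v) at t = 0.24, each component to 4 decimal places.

-0.1871, 2.2272

Euler on (u,v): u_{n+1} = u_n + h·u', v_{n+1} = v_n + h·v'.
0.000000: (-0.660000, 1.860000); f=(1.860000, 1.841400) → (-0.436800, 2.080968)
0.120000: (-0.436800, 2.080968); f=(2.080968, 1.218672) → (-0.187084, 2.227209)
(u(0.24), v(0.24)) ≈ (-0.1871, 2.2272)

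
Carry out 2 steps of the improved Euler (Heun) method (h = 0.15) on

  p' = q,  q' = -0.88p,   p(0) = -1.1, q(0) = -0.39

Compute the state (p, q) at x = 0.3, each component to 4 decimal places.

Heun on (p,q): k1 = f(x_n, state_n); k2 = f(x_n + h, state_n + h·k1); state_{n+1} = state_n + (h/2)·(k1 + k2).
0.000000: (-1.100000, -0.390000)
  k1 = (-0.390000, 0.968000)
  predictor → (-1.158500, -0.244800)
  k2 = (-0.244800, 1.019480)
  → (-1.147610, -0.240939)
0.150000: (-1.147610, -0.240939)
  k1 = (-0.240939, 1.009897)
  predictor → (-1.183751, -0.089454)
  k2 = (-0.089454, 1.041701)
  → (-1.172390, -0.087069)
(p(0.3), q(0.3)) ≈ (-1.1724, -0.0871)

-1.1724, -0.0871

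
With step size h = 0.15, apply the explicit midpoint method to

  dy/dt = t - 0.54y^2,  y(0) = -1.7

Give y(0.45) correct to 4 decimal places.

Midpoint: k1 = f(t_n, y_n); k2 = f(t_n + h/2, y_n + (h/2)·k1); y_{n+1} = y_n + h·k2.
t=0.000000, y=-1.700000:
  k1 = f(0.000000, -1.700000) = -1.560600
  k2 = f(0.075000, -1.817045) = -1.707892
  y ← -1.700000 + 0.15·(-1.707892) = -1.956184
t=0.150000, y=-1.956184:
  k1 = f(0.150000, -1.956184) = -1.916394
  k2 = f(0.225000, -2.099913) = -2.156204
  y ← -1.956184 + 0.15·(-2.156204) = -2.279614
t=0.300000, y=-2.279614:
  k1 = f(0.300000, -2.279614) = -2.506187
  k2 = f(0.375000, -2.467578) = -2.913029
  y ← -2.279614 + 0.15·(-2.913029) = -2.716569
y(0.45) ≈ -2.7166

-2.7166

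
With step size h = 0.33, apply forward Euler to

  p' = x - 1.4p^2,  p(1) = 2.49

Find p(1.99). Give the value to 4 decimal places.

0.8698

Euler: p_{n+1} = p_n + h·f(x_n, p_n).
x=1.000000, p=2.490000: f=-7.680140 → p ← 2.490000 + 0.33·(-7.680140) = -0.044446
x=1.330000, p=-0.044446: f=1.327234 → p ← -0.044446 + 0.33·1.327234 = 0.393541
x=1.660000, p=0.393541: f=1.443176 → p ← 0.393541 + 0.33·1.443176 = 0.869789
p(1.99) ≈ 0.8698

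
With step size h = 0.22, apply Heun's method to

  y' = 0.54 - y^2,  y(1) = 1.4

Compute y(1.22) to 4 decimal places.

1.1731

Heun: k1 = f(x_n, y_n); k2 = f(x_n + h, y_n + h·k1); y_{n+1} = y_n + (h/2)·(k1 + k2).
x=1.000000, y=1.400000:
  k1 = f(1.000000, 1.400000) = -1.420000
  k2 = f(1.220000, 1.087600) = -0.642874
  y ← 1.400000 + (0.22/2)·(-1.420000 + (-0.642874)) = 1.173084
y(1.22) ≈ 1.1731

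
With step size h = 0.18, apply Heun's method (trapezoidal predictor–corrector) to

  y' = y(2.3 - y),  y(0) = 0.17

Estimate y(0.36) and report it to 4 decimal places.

Heun: k1 = f(x_n, y_n); k2 = f(x_n + h, y_n + h·k1); y_{n+1} = y_n + (h/2)·(k1 + k2).
x=0.000000, y=0.170000:
  k1 = f(0.000000, 0.170000) = 0.362100
  k2 = f(0.180000, 0.235178) = 0.485601
  y ← 0.170000 + (0.18/2)·(0.362100 + 0.485601) = 0.246293
x=0.180000, y=0.246293:
  k1 = f(0.180000, 0.246293) = 0.505814
  k2 = f(0.360000, 0.337340) = 0.662083
  y ← 0.246293 + (0.18/2)·(0.505814 + 0.662083) = 0.351404
y(0.36) ≈ 0.3514

0.3514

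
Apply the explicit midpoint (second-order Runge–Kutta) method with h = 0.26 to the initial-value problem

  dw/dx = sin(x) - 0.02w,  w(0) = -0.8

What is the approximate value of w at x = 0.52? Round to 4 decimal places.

-0.6595

Midpoint: k1 = f(x_n, w_n); k2 = f(x_n + h/2, w_n + (h/2)·k1); w_{n+1} = w_n + h·k2.
x=0.000000, w=-0.800000:
  k1 = f(0.000000, -0.800000) = 0.016000
  k2 = f(0.130000, -0.797920) = 0.145593
  w ← -0.800000 + 0.26·0.145593 = -0.762146
x=0.260000, w=-0.762146:
  k1 = f(0.260000, -0.762146) = 0.272323
  k2 = f(0.390000, -0.726744) = 0.394723
  w ← -0.762146 + 0.26·0.394723 = -0.659518
w(0.52) ≈ -0.6595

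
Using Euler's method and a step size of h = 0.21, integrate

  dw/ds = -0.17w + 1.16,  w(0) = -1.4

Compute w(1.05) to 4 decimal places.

Euler: w_{n+1} = w_n + h·f(s_n, w_n).
s=0.000000, w=-1.400000: f=1.398000 → w ← -1.400000 + 0.21·1.398000 = -1.106420
s=0.210000, w=-1.106420: f=1.348091 → w ← -1.106420 + 0.21·1.348091 = -0.823321
s=0.420000, w=-0.823321: f=1.299965 → w ← -0.823321 + 0.21·1.299965 = -0.550328
s=0.630000, w=-0.550328: f=1.253556 → w ← -0.550328 + 0.21·1.253556 = -0.287082
s=0.840000, w=-0.287082: f=1.208804 → w ← -0.287082 + 0.21·1.208804 = -0.033233
w(1.05) ≈ -0.0332

-0.0332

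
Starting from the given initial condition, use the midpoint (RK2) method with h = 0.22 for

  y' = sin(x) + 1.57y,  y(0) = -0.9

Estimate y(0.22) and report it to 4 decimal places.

Midpoint: k1 = f(x_n, y_n); k2 = f(x_n + h/2, y_n + (h/2)·k1); y_{n+1} = y_n + h·k2.
x=0.000000, y=-0.900000:
  k1 = f(0.000000, -0.900000) = -1.413000
  k2 = f(0.110000, -1.055430) = -1.547247
  y ← -0.900000 + 0.22·(-1.547247) = -1.240394
y(0.22) ≈ -1.2404

-1.2404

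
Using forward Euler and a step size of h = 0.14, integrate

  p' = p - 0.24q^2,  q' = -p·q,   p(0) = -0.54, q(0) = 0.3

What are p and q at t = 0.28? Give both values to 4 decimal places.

Euler on (p,q): p_{n+1} = p_n + h·p', q_{n+1} = q_n + h·q'.
0.000000: (-0.540000, 0.300000); f=(-0.561600, 0.162000) → (-0.618624, 0.322680)
0.140000: (-0.618624, 0.322680); f=(-0.643613, 0.199618) → (-0.708730, 0.350626)
(p(0.28), q(0.28)) ≈ (-0.7087, 0.3506)

-0.7087, 0.3506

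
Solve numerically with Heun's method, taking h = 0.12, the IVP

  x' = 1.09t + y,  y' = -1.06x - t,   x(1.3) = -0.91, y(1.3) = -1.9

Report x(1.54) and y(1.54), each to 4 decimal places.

Heun on (x,y): k1 = f(t_n, state_n); k2 = f(t_n + h, state_n + h·k1); state_{n+1} = state_n + (h/2)·(k1 + k2).
1.300000: (-0.910000, -1.900000)
  k1 = (-0.483000, -0.335400)
  predictor → (-0.967960, -1.940248)
  k2 = (-0.392448, -0.393962)
  → (-0.962527, -1.943762)
1.420000: (-0.962527, -1.943762)
  k1 = (-0.395962, -0.399722)
  predictor → (-1.010042, -1.991728)
  k2 = (-0.313128, -0.469355)
  → (-1.005072, -1.995906)
(x(1.54), y(1.54)) ≈ (-1.0051, -1.9959)

-1.0051, -1.9959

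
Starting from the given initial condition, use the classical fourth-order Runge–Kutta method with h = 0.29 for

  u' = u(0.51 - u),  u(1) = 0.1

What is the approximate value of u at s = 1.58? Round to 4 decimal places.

0.1259

RK4: k1 = f(s_n, u_n); k2 = f(s_n + h/2, u_n + (h/2)·k1); k3 = f(s_n + h/2, u_n + (h/2)·k2); k4 = f(s_n + h, u_n + h·k3); u_{n+1} = u_n + (h/6)·(k1 + 2k2 + 2k3 + k4).
s=1.000000, u=0.100000:
  k1 = f(1.000000, 0.100000) = 0.041000
  k2 = f(1.145000, 0.105945) = 0.042808
  k3 = f(1.145000, 0.106207) = 0.042886
  k4 = f(1.290000, 0.112437) = 0.044701
  u ← 0.100000 + (0.29/6)·(k1 + 2k2 + 2k3 + k4) = 0.112426
s=1.290000, u=0.112426:
  k1 = f(1.290000, 0.112426) = 0.044698
  k2 = f(1.435000, 0.118907) = 0.046504
  k3 = f(1.435000, 0.119169) = 0.046575
  k4 = f(1.580000, 0.125933) = 0.048367
  u ← 0.112426 + (0.29/6)·(k1 + 2k2 + 2k3 + k4) = 0.125922
u(1.58) ≈ 0.1259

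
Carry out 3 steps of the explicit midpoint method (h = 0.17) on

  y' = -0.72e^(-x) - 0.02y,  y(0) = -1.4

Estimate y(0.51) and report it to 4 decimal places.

-1.6715

Midpoint: k1 = f(x_n, y_n); k2 = f(x_n + h/2, y_n + (h/2)·k1); y_{n+1} = y_n + h·k2.
x=0.000000, y=-1.400000:
  k1 = f(0.000000, -1.400000) = -0.692000
  k2 = f(0.085000, -1.458820) = -0.632152
  y ← -1.400000 + 0.17·(-0.632152) = -1.507466
x=0.170000, y=-1.507466:
  k1 = f(0.170000, -1.507466) = -0.577289
  k2 = f(0.255000, -1.556536) = -0.526809
  y ← -1.507466 + 0.17·(-0.526809) = -1.597023
x=0.340000, y=-1.597023:
  k1 = f(0.340000, -1.597023) = -0.480534
  k2 = f(0.425000, -1.637869) = -0.437957
  y ← -1.597023 + 0.17·(-0.437957) = -1.671476
y(0.51) ≈ -1.6715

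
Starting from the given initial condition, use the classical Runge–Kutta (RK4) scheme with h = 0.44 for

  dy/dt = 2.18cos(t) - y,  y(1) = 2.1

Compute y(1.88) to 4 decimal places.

0.9528

RK4: k1 = f(t_n, y_n); k2 = f(t_n + h/2, y_n + (h/2)·k1); k3 = f(t_n + h/2, y_n + (h/2)·k2); k4 = f(t_n + h, y_n + h·k3); y_{n+1} = y_n + (h/6)·(k1 + 2k2 + 2k3 + k4).
t=1.000000, y=2.100000:
  k1 = f(1.000000, 2.100000) = -0.922141
  k2 = f(1.220000, 1.897129) = -1.147981
  k3 = f(1.220000, 1.847444) = -1.098296
  k4 = f(1.440000, 1.616750) = -1.332426
  y ← 2.100000 + (0.44/6)·(k1 + 2k2 + 2k3 + k4) = 1.605211
t=1.440000, y=1.605211:
  k1 = f(1.440000, 1.605211) = -1.320887
  k2 = f(1.660000, 1.314616) = -1.508822
  k3 = f(1.660000, 1.273270) = -1.467476
  k4 = f(1.880000, 0.959521) = -1.622896
  y ← 1.605211 + (0.44/6)·(k1 + 2k2 + 2k3 + k4) = 0.952810
y(1.88) ≈ 0.9528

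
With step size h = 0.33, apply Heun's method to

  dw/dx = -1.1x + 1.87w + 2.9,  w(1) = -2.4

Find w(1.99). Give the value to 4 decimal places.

Heun: k1 = f(x_n, w_n); k2 = f(x_n + h, w_n + h·k1); w_{n+1} = w_n + (h/2)·(k1 + k2).
x=1.000000, w=-2.400000:
  k1 = f(1.000000, -2.400000) = -2.688000
  k2 = f(1.330000, -3.287040) = -4.709765
  w ← -2.400000 + (0.33/2)·(-2.688000 + (-4.709765)) = -3.620631
x=1.330000, w=-3.620631:
  k1 = f(1.330000, -3.620631) = -5.333580
  k2 = f(1.660000, -5.380713) = -8.987933
  w ← -3.620631 + (0.33/2)·(-5.333580 + (-8.987933)) = -5.983681
x=1.660000, w=-5.983681:
  k1 = f(1.660000, -5.983681) = -10.115483
  k2 = f(1.990000, -9.321790) = -16.720748
  w ← -5.983681 + (0.33/2)·(-10.115483 + (-16.720748)) = -10.411659
w(1.99) ≈ -10.4117

-10.4117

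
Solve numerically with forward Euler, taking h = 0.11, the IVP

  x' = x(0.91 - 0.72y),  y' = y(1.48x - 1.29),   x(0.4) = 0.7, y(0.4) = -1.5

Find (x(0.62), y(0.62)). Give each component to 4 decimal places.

Euler on (x,y): x_{n+1} = x_n + h·x', y_{n+1} = y_n + h·y'.
0.400000: (0.700000, -1.500000); f=(1.393000, 0.381000) → (0.853230, -1.458090)
0.510000: (0.853230, -1.458090); f=(1.672181, 0.039689) → (1.037170, -1.453724)
(x(0.62), y(0.62)) ≈ (1.0372, -1.4537)

1.0372, -1.4537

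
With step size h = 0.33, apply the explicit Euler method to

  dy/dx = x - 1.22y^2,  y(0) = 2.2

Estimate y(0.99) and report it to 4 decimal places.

Euler: y_{n+1} = y_n + h·f(x_n, y_n).
x=0.000000, y=2.200000: f=-5.904800 → y ← 2.200000 + 0.33·(-5.904800) = 0.251416
x=0.330000, y=0.251416: f=0.252884 → y ← 0.251416 + 0.33·0.252884 = 0.334868
x=0.660000, y=0.334868: f=0.523194 → y ← 0.334868 + 0.33·0.523194 = 0.507522
y(0.99) ≈ 0.5075

0.5075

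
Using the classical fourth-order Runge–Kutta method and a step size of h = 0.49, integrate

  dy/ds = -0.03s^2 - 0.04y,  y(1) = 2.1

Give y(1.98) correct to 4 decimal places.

RK4: k1 = f(s_n, y_n); k2 = f(s_n + h/2, y_n + (h/2)·k1); k3 = f(s_n + h/2, y_n + (h/2)·k2); k4 = f(s_n + h, y_n + h·k3); y_{n+1} = y_n + (h/6)·(k1 + 2k2 + 2k3 + k4).
s=1.000000, y=2.100000:
  k1 = f(1.000000, 2.100000) = -0.114000
  k2 = f(1.245000, 2.072070) = -0.129384
  k3 = f(1.245000, 2.068301) = -0.129233
  k4 = f(1.490000, 2.036676) = -0.148070
  y ← 2.100000 + (0.49/6)·(k1 + 2k2 + 2k3 + k4) = 2.036357
s=1.490000, y=2.036357:
  k1 = f(1.490000, 2.036357) = -0.148057
  k2 = f(1.735000, 2.000083) = -0.170310
  k3 = f(1.735000, 1.994631) = -0.170092
  k4 = f(1.980000, 1.953012) = -0.195732
  y ← 2.036357 + (0.49/6)·(k1 + 2k2 + 2k3 + k4) = 1.952682
y(1.98) ≈ 1.9527

1.9527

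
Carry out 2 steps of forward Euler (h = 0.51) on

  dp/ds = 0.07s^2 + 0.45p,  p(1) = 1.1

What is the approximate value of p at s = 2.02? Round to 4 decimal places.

1.7881

Euler: p_{n+1} = p_n + h·f(s_n, p_n).
s=1.000000, p=1.100000: f=0.565000 → p ← 1.100000 + 0.51·0.565000 = 1.388150
s=1.510000, p=1.388150: f=0.784275 → p ← 1.388150 + 0.51·0.784275 = 1.788130
p(2.02) ≈ 1.7881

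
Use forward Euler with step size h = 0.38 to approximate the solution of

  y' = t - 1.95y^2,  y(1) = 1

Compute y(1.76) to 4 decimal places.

0.8608

Euler: y_{n+1} = y_n + h·f(t_n, y_n).
t=1.000000, y=1.000000: f=-0.950000 → y ← 1.000000 + 0.38·(-0.950000) = 0.639000
t=1.380000, y=0.639000: f=0.583774 → y ← 0.639000 + 0.38·0.583774 = 0.860834
y(1.76) ≈ 0.8608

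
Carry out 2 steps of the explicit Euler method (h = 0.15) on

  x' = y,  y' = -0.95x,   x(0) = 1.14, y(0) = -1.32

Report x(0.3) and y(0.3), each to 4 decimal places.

Euler on (x,y): x_{n+1} = x_n + h·x', y_{n+1} = y_n + h·y'.
0.000000: (1.140000, -1.320000); f=(-1.320000, -1.083000) → (0.942000, -1.482450)
0.150000: (0.942000, -1.482450); f=(-1.482450, -0.894900) → (0.719632, -1.616685)
(x(0.3), y(0.3)) ≈ (0.7196, -1.6167)

0.7196, -1.6167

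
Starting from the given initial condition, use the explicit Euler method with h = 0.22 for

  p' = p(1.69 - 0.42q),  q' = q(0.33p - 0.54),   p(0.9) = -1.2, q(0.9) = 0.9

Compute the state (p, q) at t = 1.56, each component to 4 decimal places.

-2.6674, 0.4037

Euler on (p,q): p_{n+1} = p_n + h·p', q_{n+1} = q_n + h·q'.
0.900000: (-1.200000, 0.900000); f=(-1.574400, -0.842400) → (-1.546368, 0.714672)
1.120000: (-1.546368, 0.714672); f=(-2.149201, -0.750621) → (-2.019192, 0.549535)
1.340000: (-2.019192, 0.549535); f=(-2.946395, -0.662923) → (-2.667399, 0.403692)
(p(1.56), q(1.56)) ≈ (-2.6674, 0.4037)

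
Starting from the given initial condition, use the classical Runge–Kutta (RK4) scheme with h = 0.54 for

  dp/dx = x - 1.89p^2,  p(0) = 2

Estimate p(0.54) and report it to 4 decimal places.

-0.8462

RK4: k1 = f(x_n, p_n); k2 = f(x_n + h/2, p_n + (h/2)·k1); k3 = f(x_n + h/2, p_n + (h/2)·k2); k4 = f(x_n + h, p_n + h·k3); p_{n+1} = p_n + (h/6)·(k1 + 2k2 + 2k3 + k4).
x=0.000000, p=2.000000:
  k1 = f(0.000000, 2.000000) = -7.560000
  k2 = f(0.270000, -0.041200) = 0.266792
  k3 = f(0.270000, 2.072034) = -7.844382
  k4 = f(0.540000, -2.235967) = -8.909143
  p ← 2.000000 + (0.54/6)·(k1 + 2k2 + 2k3 + k4) = -0.846189
p(0.54) ≈ -0.8462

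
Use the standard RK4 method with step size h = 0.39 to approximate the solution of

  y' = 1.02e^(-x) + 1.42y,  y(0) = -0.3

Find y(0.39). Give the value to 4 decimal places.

-0.0739

RK4: k1 = f(x_n, y_n); k2 = f(x_n + h/2, y_n + (h/2)·k1); k3 = f(x_n + h/2, y_n + (h/2)·k2); k4 = f(x_n + h, y_n + h·k3); y_{n+1} = y_n + (h/6)·(k1 + 2k2 + 2k3 + k4).
x=0.000000, y=-0.300000:
  k1 = f(0.000000, -0.300000) = 0.594000
  k2 = f(0.195000, -0.184170) = 0.577770
  k3 = f(0.195000, -0.187335) = 0.573276
  k4 = f(0.390000, -0.076422) = 0.582078
  y ← -0.300000 + (0.39/6)·(k1 + 2k2 + 2k3 + k4) = -0.073919
y(0.39) ≈ -0.0739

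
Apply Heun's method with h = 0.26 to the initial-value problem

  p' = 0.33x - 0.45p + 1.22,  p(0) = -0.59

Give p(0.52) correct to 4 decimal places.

Heun: k1 = f(x_n, p_n); k2 = f(x_n + h, p_n + h·k1); p_{n+1} = p_n + (h/2)·(k1 + k2).
x=0.000000, p=-0.590000:
  k1 = f(0.000000, -0.590000) = 1.485500
  k2 = f(0.260000, -0.203770) = 1.397496
  p ← -0.590000 + (0.26/2)·(1.485500 + 1.397496) = -0.215210
x=0.260000, p=-0.215210:
  k1 = f(0.260000, -0.215210) = 1.402645
  k2 = f(0.520000, 0.149477) = 1.324335
  p ← -0.215210 + (0.26/2)·(1.402645 + 1.324335) = 0.139297
p(0.52) ≈ 0.1393

0.1393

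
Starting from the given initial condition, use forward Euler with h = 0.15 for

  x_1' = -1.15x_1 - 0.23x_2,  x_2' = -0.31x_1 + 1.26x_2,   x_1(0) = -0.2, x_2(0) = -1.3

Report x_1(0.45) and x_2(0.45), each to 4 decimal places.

0.0241, -2.1632

Euler on (x_1,x_2): x_1_{n+1} = x_1_n + h·x_1', x_2_{n+1} = x_2_n + h·x_2'.
0.000000: (-0.200000, -1.300000); f=(0.529000, -1.576000) → (-0.120650, -1.536400)
0.150000: (-0.120650, -1.536400); f=(0.492120, -1.898462) → (-0.046832, -1.821169)
0.300000: (-0.046832, -1.821169); f=(0.472726, -2.280155) → (0.024077, -2.163193)
(x_1(0.45), x_2(0.45)) ≈ (0.0241, -2.1632)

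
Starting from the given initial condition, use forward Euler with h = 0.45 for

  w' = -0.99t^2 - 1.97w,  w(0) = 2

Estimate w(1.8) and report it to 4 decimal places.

Euler: w_{n+1} = w_n + h·f(t_n, w_n).
t=0.000000, w=2.000000: f=-3.940000 → w ← 2.000000 + 0.45·(-3.940000) = 0.227000
t=0.450000, w=0.227000: f=-0.647665 → w ← 0.227000 + 0.45·(-0.647665) = -0.064449
t=0.900000, w=-0.064449: f=-0.674935 → w ← -0.064449 + 0.45·(-0.674935) = -0.368170
t=1.350000, w=-0.368170: f=-1.078980 → w ← -0.368170 + 0.45·(-1.078980) = -0.853711
w(1.8) ≈ -0.8537

-0.8537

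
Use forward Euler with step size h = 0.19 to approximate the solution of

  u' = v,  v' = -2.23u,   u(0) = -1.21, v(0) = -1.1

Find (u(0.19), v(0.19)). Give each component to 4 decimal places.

-1.4190, -0.5873

Euler on (u,v): u_{n+1} = u_n + h·u', v_{n+1} = v_n + h·v'.
0.000000: (-1.210000, -1.100000); f=(-1.100000, 2.698300) → (-1.419000, -0.587323)
(u(0.19), v(0.19)) ≈ (-1.4190, -0.5873)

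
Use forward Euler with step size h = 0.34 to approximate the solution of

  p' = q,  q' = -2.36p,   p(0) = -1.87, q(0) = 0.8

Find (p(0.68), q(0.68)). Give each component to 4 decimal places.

-0.8158, 3.5827

Euler on (p,q): p_{n+1} = p_n + h·p', q_{n+1} = q_n + h·q'.
0.000000: (-1.870000, 0.800000); f=(0.800000, 4.413200) → (-1.598000, 2.300488)
0.340000: (-1.598000, 2.300488); f=(2.300488, 3.771280) → (-0.815834, 3.582723)
(p(0.68), q(0.68)) ≈ (-0.8158, 3.5827)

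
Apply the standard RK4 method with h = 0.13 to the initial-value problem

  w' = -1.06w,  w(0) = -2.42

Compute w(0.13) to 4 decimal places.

RK4: k1 = f(s_n, w_n); k2 = f(s_n + h/2, w_n + (h/2)·k1); k3 = f(s_n + h/2, w_n + (h/2)·k2); k4 = f(s_n + h, w_n + h·k3); w_{n+1} = w_n + (h/6)·(k1 + 2k2 + 2k3 + k4).
s=0.000000, w=-2.420000:
  k1 = f(0.000000, -2.420000) = 2.565200
  k2 = f(0.065000, -2.253262) = 2.388458
  k3 = f(0.065000, -2.264750) = 2.400635
  k4 = f(0.130000, -2.107917) = 2.234392
  w ← -2.420000 + (0.13/6)·(k1 + 2k2 + 2k3 + k4) = -2.108481
w(0.13) ≈ -2.1085

-2.1085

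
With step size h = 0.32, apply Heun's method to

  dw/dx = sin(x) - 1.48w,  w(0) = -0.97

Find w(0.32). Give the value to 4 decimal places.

Heun: k1 = f(x_n, w_n); k2 = f(x_n + h, w_n + h·k1); w_{n+1} = w_n + (h/2)·(k1 + k2).
x=0.000000, w=-0.970000:
  k1 = f(0.000000, -0.970000) = 1.435600
  k2 = f(0.320000, -0.510608) = 1.070266
  w ← -0.970000 + (0.32/2)·(1.435600 + 1.070266) = -0.569061
w(0.32) ≈ -0.5691

-0.5691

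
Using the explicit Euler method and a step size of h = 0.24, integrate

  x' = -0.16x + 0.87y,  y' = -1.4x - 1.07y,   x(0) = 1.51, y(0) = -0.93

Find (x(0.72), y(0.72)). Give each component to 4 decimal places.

0.6482, -1.2984

Euler on (x,y): x_{n+1} = x_n + h·x', y_{n+1} = y_n + h·y'.
0.000000: (1.510000, -0.930000); f=(-1.050700, -1.118900) → (1.257832, -1.198536)
0.240000: (1.257832, -1.198536); f=(-1.243979, -0.478531) → (0.959277, -1.313384)
0.480000: (0.959277, -1.313384); f=(-1.296128, 0.062333) → (0.648206, -1.298424)
(x(0.72), y(0.72)) ≈ (0.6482, -1.2984)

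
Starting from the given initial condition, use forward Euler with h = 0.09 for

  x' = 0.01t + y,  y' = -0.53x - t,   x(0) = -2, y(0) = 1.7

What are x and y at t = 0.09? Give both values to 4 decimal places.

-1.8470, 1.7954

Euler on (x,y): x_{n+1} = x_n + h·x', y_{n+1} = y_n + h·y'.
0.000000: (-2.000000, 1.700000); f=(1.700000, 1.060000) → (-1.847000, 1.795400)
(x(0.09), y(0.09)) ≈ (-1.8470, 1.7954)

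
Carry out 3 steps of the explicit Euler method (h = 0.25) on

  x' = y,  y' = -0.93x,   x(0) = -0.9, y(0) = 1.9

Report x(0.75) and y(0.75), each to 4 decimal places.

Euler on (x,y): x_{n+1} = x_n + h·x', y_{n+1} = y_n + h·y'.
0.000000: (-0.900000, 1.900000); f=(1.900000, 0.837000) → (-0.425000, 2.109250)
0.250000: (-0.425000, 2.109250); f=(2.109250, 0.395250) → (0.102312, 2.208063)
0.500000: (0.102312, 2.208063); f=(2.208063, -0.095151) → (0.654328, 2.184275)
(x(0.75), y(0.75)) ≈ (0.6543, 2.1843)

0.6543, 2.1843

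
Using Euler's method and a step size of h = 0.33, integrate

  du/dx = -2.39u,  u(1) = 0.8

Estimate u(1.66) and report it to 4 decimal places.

0.0357

Euler: u_{n+1} = u_n + h·f(x_n, u_n).
x=1.000000, u=0.800000: f=-1.912000 → u ← 0.800000 + 0.33·(-1.912000) = 0.169040
x=1.330000, u=0.169040: f=-0.404006 → u ← 0.169040 + 0.33·(-0.404006) = 0.035718
u(1.66) ≈ 0.0357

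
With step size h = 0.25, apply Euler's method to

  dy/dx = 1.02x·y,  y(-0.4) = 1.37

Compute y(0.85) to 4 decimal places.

Euler: y_{n+1} = y_n + h·f(x_n, y_n).
x=-0.400000, y=1.370000: f=-0.558960 → y ← 1.370000 + 0.25·(-0.558960) = 1.230260
x=-0.150000, y=1.230260: f=-0.188230 → y ← 1.230260 + 0.25·(-0.188230) = 1.183203
x=0.100000, y=1.183203: f=0.120687 → y ← 1.183203 + 0.25·0.120687 = 1.213374
x=0.350000, y=1.213374: f=0.433175 → y ← 1.213374 + 0.25·0.433175 = 1.321668
x=0.600000, y=1.321668: f=0.808861 → y ← 1.321668 + 0.25·0.808861 = 1.523883
y(0.85) ≈ 1.5239

1.5239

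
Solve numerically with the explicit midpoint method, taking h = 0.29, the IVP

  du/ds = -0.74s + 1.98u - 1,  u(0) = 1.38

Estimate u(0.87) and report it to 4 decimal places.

4.6279

Midpoint: k1 = f(s_n, u_n); k2 = f(s_n + h/2, u_n + (h/2)·k1); u_{n+1} = u_n + h·k2.
s=0.000000, u=1.380000:
  k1 = f(0.000000, 1.380000) = 1.732400
  k2 = f(0.145000, 1.631198) = 2.122472
  u ← 1.380000 + 0.29·2.122472 = 1.995517
s=0.290000, u=1.995517:
  k1 = f(0.290000, 1.995517) = 2.736523
  k2 = f(0.435000, 2.392313) = 3.414879
  u ← 1.995517 + 0.29·3.414879 = 2.985832
s=0.580000, u=2.985832:
  k1 = f(0.580000, 2.985832) = 4.482747
  k2 = f(0.725000, 3.635830) = 5.662444
  u ← 2.985832 + 0.29·5.662444 = 4.627941
u(0.87) ≈ 4.6279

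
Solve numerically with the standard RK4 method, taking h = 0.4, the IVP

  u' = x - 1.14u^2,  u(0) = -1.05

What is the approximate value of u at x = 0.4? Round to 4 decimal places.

-1.8701

RK4: k1 = f(x_n, u_n); k2 = f(x_n + h/2, u_n + (h/2)·k1); k3 = f(x_n + h/2, u_n + (h/2)·k2); k4 = f(x_n + h, u_n + h·k3); u_{n+1} = u_n + (h/6)·(k1 + 2k2 + 2k3 + k4).
x=0.000000, u=-1.050000:
  k1 = f(0.000000, -1.050000) = -1.256850
  k2 = f(0.200000, -1.301370) = -1.730663
  k3 = f(0.200000, -1.396133) = -2.022072
  k4 = f(0.400000, -1.858829) = -3.538979
  u ← -1.050000 + (0.4/6)·(k1 + 2k2 + 2k3 + k4) = -1.870087
u(0.4) ≈ -1.8701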